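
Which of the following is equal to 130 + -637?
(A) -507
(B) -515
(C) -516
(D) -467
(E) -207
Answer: A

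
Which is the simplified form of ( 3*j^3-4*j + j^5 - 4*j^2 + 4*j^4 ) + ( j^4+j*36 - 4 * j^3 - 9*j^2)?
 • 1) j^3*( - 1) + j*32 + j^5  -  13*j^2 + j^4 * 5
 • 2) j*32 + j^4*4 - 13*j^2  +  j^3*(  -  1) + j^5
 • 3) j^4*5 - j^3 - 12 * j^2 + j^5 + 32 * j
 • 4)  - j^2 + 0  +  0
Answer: 1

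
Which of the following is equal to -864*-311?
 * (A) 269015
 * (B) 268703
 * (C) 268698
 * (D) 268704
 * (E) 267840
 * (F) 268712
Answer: D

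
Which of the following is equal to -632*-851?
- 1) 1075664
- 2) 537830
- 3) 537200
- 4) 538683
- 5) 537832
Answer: 5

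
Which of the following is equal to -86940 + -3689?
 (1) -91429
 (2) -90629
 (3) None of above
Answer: 2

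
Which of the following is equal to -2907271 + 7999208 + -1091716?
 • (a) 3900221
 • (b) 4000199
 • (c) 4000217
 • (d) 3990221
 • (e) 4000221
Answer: e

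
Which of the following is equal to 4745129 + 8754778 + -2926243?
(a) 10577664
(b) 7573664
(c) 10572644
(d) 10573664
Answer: d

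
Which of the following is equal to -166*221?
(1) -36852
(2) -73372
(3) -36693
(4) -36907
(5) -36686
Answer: 5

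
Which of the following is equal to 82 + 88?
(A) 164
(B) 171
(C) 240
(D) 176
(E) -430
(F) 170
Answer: F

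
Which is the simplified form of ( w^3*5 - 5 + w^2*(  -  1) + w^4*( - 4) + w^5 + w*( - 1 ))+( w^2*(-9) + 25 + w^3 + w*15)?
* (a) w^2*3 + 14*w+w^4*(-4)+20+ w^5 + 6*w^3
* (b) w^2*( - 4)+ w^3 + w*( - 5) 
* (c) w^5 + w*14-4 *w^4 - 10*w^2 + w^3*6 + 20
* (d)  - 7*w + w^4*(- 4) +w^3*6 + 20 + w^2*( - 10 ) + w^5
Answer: c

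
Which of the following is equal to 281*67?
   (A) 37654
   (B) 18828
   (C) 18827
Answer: C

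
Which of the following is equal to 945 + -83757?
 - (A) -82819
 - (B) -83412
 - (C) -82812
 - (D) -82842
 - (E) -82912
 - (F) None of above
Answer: C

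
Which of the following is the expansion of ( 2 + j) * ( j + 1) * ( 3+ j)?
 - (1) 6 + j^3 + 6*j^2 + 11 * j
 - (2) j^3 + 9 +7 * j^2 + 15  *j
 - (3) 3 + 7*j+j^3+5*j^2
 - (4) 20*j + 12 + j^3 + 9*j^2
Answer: 1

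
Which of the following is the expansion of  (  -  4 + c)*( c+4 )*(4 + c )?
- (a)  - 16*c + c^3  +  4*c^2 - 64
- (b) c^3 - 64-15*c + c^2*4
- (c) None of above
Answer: a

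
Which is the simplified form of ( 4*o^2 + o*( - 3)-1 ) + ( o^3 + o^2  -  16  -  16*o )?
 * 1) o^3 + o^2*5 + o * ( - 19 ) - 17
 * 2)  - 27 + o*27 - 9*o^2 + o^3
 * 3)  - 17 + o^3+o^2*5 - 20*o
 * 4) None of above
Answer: 1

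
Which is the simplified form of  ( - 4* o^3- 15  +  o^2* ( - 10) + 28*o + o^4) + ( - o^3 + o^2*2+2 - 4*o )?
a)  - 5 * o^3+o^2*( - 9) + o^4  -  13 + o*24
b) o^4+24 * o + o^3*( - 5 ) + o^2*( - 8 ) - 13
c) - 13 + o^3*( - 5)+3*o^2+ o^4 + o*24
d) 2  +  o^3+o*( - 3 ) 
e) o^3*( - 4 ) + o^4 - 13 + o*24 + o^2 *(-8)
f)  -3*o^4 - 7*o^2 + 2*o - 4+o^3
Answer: b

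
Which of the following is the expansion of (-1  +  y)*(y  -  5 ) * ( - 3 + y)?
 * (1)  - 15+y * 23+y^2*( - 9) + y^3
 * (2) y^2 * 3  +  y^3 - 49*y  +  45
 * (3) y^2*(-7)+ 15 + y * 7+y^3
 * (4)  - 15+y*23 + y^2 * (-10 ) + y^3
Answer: 1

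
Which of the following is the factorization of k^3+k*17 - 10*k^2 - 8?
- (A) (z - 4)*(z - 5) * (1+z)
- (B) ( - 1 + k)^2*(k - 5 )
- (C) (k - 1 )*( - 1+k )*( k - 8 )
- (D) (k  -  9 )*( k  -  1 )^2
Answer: C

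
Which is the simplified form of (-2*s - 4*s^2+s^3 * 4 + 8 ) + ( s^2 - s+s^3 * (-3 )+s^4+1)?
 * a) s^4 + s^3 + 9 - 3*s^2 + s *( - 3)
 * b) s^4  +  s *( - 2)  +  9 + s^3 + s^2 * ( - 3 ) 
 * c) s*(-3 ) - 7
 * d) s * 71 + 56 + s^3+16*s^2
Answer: a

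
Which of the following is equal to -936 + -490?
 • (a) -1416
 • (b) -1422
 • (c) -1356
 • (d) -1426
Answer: d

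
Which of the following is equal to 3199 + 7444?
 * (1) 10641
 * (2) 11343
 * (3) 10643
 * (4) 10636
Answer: 3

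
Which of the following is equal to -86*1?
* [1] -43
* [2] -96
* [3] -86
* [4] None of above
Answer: 3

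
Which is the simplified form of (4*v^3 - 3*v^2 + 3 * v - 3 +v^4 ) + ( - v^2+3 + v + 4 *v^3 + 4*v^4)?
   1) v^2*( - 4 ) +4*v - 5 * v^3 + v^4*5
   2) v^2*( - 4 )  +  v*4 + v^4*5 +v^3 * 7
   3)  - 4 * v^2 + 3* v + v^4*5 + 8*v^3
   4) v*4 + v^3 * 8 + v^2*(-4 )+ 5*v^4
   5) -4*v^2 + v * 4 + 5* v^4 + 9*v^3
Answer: 4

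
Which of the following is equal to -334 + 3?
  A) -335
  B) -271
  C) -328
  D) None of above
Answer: D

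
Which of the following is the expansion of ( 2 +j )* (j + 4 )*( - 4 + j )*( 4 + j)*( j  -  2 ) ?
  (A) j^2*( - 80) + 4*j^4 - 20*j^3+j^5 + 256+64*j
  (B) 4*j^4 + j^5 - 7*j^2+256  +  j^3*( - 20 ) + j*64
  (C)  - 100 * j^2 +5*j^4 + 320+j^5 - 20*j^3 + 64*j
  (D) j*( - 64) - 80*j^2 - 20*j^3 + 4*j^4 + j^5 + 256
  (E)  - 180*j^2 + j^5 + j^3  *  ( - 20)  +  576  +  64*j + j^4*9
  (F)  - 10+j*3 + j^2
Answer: A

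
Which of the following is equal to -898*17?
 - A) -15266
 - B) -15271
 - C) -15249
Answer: A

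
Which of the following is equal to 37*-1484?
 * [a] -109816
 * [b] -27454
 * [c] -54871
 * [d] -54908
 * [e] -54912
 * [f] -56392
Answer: d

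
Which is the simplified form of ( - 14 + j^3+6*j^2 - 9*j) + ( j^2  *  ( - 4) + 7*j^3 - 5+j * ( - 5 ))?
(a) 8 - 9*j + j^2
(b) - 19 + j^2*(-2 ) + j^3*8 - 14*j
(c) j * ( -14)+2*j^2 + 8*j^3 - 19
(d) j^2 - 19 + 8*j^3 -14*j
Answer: c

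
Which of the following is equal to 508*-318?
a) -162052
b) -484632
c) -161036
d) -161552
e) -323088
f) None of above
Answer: f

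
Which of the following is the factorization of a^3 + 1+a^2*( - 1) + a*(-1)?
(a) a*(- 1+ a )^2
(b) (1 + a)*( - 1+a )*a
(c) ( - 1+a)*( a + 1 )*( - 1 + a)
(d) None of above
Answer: c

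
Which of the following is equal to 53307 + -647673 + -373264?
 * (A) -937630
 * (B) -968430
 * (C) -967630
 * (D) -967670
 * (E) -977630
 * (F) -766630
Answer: C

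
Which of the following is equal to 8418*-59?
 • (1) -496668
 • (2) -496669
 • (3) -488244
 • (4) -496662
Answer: 4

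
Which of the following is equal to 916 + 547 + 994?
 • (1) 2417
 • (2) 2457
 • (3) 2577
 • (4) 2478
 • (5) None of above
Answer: 2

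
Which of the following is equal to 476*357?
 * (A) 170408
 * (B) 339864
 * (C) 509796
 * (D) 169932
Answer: D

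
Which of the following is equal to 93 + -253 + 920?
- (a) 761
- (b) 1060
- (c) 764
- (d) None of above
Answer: d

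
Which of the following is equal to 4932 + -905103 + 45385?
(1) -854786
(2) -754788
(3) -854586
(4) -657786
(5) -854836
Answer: 1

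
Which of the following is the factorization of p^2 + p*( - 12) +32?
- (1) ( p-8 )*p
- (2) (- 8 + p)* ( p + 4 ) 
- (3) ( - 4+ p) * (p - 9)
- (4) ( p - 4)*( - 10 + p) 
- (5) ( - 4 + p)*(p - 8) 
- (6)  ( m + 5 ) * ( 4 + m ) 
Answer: 5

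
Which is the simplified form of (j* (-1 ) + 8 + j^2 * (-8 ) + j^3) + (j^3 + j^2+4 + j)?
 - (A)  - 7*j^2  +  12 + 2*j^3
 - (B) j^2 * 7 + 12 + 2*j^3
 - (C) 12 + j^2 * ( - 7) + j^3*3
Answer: A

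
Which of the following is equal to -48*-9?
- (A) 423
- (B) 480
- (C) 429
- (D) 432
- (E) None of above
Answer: D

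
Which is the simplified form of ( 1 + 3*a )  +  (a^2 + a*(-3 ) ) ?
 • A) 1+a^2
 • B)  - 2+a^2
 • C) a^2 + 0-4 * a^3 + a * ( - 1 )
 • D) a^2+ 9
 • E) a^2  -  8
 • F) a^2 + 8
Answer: A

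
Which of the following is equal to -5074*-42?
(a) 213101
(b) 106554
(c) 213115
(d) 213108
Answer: d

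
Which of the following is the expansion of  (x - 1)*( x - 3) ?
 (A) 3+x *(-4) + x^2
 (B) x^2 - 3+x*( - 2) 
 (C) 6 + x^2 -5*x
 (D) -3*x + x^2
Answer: A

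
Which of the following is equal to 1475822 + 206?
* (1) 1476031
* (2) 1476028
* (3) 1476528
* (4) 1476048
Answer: 2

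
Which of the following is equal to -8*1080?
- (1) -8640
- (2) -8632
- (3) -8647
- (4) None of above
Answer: 1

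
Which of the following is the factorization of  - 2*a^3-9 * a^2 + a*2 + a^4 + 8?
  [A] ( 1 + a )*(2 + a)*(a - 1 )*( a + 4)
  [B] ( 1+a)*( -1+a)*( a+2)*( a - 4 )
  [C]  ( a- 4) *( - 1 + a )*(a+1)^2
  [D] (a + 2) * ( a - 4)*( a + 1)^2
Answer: B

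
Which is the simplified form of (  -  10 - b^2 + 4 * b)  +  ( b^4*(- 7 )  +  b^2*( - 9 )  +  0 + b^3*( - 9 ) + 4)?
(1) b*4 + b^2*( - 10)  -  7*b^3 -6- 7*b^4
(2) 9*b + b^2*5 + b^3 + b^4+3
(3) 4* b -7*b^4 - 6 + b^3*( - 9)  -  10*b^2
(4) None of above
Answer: 3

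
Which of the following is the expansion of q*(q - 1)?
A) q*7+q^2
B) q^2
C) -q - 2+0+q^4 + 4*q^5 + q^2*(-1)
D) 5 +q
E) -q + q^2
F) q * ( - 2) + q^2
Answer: E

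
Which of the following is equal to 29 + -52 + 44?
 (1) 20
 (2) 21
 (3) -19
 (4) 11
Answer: 2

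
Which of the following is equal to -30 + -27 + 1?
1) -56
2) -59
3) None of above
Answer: 1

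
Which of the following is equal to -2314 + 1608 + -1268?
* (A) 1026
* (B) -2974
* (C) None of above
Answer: C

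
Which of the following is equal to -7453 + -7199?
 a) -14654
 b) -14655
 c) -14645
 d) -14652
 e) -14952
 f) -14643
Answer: d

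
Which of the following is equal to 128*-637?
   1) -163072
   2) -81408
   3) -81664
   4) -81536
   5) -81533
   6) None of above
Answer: 4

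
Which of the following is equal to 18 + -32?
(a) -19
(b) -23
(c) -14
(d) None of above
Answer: c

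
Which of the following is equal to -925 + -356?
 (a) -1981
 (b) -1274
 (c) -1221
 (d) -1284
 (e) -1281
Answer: e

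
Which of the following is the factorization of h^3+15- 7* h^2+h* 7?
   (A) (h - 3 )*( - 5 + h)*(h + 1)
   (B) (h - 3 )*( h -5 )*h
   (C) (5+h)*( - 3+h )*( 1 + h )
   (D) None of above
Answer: A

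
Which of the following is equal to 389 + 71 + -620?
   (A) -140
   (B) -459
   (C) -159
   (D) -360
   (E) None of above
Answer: E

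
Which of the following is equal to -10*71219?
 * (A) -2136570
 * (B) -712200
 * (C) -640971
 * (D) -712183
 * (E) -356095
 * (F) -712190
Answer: F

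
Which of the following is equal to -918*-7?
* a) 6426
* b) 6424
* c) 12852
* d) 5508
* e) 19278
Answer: a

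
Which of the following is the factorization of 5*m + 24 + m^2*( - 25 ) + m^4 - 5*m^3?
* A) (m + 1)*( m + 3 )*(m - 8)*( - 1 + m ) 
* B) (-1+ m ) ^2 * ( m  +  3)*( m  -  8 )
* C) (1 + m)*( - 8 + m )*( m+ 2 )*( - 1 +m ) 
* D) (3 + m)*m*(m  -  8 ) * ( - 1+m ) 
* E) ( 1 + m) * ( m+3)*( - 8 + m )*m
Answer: A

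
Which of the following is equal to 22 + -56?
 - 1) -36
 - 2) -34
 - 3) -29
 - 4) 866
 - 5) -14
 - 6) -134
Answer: 2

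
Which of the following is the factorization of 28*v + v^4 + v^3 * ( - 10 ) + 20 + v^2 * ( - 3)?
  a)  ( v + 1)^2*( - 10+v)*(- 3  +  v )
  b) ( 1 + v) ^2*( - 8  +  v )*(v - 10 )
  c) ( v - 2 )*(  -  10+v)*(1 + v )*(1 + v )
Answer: c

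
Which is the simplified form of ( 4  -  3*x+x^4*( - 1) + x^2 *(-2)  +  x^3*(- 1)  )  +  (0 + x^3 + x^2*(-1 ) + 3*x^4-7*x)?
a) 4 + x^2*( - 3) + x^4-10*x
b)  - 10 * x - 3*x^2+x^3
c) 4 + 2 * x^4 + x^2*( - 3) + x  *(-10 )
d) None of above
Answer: c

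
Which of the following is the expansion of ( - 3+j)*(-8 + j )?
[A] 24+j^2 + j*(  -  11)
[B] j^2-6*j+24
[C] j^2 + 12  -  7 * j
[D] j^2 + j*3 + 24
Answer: A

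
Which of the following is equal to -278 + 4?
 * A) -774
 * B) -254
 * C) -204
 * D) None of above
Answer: D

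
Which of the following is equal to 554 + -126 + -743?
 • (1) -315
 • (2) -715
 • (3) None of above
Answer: 1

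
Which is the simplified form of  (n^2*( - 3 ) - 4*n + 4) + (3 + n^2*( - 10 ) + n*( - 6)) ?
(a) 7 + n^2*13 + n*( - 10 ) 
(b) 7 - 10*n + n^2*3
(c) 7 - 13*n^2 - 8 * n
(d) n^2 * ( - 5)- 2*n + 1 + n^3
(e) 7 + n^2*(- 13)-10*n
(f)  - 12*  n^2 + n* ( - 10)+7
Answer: e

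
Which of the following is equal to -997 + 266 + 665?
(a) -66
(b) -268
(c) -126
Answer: a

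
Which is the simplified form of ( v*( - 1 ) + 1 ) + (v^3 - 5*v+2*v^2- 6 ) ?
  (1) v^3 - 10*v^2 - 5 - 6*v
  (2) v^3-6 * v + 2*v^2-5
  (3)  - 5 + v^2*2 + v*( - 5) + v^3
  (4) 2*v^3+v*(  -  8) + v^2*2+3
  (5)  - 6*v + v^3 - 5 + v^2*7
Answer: 2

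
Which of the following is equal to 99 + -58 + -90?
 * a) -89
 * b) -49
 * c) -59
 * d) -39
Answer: b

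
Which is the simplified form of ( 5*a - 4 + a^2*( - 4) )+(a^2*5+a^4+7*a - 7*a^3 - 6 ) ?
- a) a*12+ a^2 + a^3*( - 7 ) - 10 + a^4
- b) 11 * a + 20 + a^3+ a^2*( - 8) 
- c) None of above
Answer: a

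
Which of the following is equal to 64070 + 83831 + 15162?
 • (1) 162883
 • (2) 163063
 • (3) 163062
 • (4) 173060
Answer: 2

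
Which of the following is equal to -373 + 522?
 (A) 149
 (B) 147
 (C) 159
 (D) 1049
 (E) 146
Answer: A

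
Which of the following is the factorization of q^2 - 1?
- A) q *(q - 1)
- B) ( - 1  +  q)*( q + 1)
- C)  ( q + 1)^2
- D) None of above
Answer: B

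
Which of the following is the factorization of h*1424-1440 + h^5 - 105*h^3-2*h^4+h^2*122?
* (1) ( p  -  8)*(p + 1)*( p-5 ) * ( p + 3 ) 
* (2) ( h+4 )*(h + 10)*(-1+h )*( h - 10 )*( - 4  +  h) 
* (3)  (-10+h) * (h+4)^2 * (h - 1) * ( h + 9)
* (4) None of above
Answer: 4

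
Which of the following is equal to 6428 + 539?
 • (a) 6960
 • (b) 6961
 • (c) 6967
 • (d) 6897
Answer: c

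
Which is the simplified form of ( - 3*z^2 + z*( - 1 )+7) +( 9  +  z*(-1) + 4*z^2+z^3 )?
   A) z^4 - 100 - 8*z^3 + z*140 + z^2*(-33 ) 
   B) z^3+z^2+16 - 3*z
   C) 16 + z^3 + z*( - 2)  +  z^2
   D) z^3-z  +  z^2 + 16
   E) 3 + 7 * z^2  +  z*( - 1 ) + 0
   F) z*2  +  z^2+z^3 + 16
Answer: C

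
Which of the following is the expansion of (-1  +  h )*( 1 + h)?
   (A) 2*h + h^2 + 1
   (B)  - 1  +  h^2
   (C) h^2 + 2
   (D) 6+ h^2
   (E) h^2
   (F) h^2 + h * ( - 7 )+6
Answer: B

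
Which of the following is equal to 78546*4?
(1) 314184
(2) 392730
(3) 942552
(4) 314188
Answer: 1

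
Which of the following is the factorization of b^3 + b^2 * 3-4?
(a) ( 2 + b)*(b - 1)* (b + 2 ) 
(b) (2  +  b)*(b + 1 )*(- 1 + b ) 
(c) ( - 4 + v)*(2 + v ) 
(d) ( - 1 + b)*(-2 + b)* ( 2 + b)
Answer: a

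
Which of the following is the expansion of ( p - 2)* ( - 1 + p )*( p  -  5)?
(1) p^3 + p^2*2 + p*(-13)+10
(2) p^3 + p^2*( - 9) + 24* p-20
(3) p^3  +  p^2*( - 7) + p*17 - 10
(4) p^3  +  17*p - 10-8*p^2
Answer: 4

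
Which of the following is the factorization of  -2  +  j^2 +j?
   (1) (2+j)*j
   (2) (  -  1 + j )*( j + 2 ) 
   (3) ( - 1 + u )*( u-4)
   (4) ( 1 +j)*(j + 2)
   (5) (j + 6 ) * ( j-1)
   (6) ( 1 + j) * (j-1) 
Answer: 2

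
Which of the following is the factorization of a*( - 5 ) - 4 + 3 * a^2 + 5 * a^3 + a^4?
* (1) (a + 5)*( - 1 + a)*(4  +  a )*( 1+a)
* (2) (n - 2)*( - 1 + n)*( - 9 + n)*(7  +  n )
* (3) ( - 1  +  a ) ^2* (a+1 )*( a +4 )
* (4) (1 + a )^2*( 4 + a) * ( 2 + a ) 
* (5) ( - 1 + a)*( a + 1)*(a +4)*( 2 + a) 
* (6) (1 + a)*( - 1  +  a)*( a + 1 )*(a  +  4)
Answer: 6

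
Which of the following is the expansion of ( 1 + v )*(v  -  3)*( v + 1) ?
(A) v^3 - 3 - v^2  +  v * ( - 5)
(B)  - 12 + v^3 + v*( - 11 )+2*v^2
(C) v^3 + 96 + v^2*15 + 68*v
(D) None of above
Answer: A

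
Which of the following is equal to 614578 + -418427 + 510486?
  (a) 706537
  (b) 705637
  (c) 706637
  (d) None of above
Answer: c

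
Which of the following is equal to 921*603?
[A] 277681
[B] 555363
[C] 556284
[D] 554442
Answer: B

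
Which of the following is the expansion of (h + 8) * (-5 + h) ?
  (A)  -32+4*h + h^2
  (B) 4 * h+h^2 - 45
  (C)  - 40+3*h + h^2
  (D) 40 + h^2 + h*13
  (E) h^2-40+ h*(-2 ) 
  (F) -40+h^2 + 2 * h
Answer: C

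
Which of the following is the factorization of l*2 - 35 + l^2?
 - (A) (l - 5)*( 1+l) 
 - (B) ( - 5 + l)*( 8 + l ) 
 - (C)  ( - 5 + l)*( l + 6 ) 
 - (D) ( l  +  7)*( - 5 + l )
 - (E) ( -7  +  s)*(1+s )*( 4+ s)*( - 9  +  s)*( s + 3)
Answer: D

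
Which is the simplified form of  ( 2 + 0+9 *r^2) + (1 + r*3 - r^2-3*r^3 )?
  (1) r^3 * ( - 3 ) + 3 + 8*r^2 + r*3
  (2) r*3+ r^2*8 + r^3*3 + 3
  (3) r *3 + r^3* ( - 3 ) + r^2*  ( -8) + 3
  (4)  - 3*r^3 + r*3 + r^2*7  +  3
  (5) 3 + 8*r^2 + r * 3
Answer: 1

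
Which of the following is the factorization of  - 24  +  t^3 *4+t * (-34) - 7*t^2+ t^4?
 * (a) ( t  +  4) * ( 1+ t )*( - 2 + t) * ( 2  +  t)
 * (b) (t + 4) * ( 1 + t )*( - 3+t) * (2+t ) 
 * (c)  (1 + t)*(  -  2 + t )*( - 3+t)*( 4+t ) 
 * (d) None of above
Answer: b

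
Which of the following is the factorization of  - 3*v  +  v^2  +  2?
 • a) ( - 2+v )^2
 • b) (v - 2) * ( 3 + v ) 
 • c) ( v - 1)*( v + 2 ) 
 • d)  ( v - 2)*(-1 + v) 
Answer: d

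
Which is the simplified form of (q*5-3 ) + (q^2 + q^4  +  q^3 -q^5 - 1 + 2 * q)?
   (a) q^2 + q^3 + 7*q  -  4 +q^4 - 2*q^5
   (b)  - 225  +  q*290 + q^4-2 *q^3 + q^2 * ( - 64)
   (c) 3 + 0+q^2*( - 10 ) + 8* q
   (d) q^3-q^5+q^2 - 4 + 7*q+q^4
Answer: d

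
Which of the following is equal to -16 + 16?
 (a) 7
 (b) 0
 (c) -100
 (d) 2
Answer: b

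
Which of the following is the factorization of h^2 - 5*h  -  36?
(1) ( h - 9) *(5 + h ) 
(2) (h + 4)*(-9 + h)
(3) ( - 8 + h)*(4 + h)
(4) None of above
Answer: 2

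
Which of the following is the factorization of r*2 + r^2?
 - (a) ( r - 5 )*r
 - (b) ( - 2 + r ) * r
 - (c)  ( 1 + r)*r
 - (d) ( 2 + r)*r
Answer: d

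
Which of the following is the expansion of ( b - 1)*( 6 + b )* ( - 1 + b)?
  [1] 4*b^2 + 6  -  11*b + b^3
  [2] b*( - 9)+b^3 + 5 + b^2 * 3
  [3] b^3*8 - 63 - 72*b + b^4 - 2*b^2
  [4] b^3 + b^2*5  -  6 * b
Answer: 1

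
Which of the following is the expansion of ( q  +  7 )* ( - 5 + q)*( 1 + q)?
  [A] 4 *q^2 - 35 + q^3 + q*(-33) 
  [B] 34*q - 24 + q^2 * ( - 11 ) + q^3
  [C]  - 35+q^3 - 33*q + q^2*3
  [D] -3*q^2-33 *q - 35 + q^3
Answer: C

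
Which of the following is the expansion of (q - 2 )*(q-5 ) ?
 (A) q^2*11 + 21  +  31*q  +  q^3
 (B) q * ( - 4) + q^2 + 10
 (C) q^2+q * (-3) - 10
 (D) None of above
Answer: D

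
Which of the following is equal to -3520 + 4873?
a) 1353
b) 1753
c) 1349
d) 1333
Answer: a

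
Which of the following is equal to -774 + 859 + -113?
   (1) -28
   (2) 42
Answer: 1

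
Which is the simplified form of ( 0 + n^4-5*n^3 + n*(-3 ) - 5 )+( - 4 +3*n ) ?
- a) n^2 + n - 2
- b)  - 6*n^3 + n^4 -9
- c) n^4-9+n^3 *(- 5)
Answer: c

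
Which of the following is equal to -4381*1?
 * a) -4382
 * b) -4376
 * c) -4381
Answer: c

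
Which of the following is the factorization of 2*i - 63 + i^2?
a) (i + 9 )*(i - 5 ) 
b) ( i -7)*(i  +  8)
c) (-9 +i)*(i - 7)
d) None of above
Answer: d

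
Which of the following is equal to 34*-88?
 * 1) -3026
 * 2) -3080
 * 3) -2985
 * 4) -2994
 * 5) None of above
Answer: 5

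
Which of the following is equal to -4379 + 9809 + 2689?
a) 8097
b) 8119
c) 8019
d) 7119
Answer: b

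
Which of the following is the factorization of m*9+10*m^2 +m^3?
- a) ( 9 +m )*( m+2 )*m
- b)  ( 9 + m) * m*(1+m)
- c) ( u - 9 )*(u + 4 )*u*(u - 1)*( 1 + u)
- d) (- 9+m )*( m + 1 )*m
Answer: b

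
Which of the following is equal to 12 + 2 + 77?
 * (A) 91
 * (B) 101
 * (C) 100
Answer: A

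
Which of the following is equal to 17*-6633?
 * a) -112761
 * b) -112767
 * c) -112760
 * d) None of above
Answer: a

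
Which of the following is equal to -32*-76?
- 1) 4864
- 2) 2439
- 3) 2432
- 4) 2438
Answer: 3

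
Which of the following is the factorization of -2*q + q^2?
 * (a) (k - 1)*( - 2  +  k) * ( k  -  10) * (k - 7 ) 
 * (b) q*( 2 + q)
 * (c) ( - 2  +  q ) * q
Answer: c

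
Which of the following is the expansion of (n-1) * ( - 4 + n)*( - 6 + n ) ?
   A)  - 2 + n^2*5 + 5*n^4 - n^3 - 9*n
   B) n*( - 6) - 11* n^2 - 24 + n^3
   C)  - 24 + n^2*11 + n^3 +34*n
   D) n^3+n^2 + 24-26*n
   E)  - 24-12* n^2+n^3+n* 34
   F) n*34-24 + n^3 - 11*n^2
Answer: F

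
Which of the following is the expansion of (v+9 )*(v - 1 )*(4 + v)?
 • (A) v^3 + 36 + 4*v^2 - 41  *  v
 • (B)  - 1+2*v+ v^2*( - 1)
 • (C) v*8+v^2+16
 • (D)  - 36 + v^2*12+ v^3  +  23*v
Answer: D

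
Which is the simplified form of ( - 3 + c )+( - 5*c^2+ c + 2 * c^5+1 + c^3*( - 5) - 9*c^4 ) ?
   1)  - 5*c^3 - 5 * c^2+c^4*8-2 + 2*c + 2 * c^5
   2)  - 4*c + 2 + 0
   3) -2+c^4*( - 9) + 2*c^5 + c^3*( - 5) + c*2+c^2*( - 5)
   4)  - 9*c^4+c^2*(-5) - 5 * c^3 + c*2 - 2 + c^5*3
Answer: 3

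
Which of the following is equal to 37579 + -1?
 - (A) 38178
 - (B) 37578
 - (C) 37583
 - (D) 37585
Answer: B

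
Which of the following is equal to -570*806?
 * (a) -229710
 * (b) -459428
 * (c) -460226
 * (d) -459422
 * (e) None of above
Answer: e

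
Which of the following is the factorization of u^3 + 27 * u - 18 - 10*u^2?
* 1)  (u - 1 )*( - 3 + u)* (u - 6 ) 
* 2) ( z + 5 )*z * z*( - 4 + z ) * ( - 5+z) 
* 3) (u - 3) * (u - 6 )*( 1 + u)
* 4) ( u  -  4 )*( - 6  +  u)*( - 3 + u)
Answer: 1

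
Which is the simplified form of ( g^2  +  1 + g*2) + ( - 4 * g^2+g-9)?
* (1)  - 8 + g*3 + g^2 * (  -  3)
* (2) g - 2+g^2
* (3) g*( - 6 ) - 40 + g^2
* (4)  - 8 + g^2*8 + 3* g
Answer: 1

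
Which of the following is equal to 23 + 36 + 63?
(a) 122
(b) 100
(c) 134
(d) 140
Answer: a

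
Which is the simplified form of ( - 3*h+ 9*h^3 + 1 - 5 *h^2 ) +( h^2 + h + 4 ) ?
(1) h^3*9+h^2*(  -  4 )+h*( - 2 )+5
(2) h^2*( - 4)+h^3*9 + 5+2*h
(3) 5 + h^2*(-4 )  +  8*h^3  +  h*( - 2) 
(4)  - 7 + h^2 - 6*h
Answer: 1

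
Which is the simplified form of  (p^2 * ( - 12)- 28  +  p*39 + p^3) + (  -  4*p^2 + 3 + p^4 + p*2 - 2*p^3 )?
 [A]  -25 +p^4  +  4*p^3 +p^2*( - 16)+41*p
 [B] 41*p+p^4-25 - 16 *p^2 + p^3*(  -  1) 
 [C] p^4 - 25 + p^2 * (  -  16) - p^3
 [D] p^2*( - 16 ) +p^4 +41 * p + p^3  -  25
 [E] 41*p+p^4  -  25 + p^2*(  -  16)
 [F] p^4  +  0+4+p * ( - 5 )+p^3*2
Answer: B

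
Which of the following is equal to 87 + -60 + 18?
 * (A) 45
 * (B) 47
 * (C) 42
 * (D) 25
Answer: A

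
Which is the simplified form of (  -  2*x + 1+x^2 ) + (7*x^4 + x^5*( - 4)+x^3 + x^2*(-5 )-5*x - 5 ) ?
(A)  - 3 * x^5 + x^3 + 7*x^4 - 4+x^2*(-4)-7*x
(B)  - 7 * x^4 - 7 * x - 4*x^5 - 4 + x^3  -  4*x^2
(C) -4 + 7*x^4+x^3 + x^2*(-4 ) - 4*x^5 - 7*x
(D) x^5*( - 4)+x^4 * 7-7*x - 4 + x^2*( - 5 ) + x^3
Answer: C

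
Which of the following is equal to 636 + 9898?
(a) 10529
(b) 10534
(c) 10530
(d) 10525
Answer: b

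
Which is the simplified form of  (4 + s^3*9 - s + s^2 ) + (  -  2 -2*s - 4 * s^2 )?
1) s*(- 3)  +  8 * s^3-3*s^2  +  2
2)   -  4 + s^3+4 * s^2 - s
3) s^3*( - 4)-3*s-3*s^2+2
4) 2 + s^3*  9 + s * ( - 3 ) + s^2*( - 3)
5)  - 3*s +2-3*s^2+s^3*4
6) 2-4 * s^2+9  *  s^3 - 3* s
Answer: 4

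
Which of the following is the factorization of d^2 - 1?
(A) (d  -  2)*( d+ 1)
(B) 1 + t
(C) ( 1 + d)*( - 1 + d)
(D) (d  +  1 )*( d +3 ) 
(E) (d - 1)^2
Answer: C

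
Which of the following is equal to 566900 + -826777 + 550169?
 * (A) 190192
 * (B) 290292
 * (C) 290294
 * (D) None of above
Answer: B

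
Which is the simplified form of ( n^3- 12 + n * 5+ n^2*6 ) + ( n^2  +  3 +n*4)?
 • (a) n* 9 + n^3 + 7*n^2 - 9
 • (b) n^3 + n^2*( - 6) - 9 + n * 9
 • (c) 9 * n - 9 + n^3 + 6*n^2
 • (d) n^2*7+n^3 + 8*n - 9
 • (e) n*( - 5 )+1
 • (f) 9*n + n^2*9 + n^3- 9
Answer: a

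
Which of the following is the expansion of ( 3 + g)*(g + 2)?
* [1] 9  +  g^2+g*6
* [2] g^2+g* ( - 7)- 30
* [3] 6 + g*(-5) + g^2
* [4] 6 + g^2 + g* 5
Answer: 4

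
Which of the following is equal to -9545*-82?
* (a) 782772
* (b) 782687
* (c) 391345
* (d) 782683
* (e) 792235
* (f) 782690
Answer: f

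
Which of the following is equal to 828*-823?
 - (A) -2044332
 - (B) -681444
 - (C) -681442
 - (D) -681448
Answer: B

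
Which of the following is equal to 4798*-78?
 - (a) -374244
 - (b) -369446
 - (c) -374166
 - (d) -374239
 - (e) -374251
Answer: a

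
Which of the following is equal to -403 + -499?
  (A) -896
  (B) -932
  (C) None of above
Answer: C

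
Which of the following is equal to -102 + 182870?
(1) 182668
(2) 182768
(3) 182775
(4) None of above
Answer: 2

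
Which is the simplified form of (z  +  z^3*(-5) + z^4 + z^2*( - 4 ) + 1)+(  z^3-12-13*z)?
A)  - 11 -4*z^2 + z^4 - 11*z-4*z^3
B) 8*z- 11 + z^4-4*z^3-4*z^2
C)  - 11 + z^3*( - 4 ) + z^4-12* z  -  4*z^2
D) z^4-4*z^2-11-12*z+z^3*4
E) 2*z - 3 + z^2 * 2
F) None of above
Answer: C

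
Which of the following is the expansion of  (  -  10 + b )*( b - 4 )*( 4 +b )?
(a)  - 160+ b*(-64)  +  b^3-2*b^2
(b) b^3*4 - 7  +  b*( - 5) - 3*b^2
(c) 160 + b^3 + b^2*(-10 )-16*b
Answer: c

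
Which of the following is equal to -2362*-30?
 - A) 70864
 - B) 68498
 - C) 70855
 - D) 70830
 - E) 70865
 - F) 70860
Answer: F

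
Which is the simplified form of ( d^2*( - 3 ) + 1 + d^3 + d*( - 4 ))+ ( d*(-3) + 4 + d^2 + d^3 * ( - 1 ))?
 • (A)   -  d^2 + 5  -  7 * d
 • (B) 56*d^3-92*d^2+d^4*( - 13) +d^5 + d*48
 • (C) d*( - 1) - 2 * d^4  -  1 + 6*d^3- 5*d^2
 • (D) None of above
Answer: D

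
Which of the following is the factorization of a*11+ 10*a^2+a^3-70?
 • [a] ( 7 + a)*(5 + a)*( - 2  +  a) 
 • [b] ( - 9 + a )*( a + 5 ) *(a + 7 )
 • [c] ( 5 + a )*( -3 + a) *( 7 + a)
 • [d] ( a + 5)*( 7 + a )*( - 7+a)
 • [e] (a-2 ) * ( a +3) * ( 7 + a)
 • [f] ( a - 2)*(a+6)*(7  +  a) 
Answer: a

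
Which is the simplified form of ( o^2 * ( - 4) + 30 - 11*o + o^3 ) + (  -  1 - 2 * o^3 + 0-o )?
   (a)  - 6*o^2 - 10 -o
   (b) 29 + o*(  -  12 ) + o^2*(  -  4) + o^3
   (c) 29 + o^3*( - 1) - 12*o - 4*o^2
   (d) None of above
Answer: c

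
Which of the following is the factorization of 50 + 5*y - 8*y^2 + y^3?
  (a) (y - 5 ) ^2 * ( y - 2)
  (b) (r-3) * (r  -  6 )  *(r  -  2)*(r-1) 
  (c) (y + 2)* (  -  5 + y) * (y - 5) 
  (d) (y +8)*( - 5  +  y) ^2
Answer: c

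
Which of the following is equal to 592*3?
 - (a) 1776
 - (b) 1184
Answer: a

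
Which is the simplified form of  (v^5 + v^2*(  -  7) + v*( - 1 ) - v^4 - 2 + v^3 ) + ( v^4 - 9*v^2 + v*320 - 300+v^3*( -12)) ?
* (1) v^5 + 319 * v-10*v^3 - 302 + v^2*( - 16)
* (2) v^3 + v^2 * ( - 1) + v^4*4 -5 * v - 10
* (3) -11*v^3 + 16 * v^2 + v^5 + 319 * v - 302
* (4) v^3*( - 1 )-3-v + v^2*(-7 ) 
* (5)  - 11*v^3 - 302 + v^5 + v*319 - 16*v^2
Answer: 5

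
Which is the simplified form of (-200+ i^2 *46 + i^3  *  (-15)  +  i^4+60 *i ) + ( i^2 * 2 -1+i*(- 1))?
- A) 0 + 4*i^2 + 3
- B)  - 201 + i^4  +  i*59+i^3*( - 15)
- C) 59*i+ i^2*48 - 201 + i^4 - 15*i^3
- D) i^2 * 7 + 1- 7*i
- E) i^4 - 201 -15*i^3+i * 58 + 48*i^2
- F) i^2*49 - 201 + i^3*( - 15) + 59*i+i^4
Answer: C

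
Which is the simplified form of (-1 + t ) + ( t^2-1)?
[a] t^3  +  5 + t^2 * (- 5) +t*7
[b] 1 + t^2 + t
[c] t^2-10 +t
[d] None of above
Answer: d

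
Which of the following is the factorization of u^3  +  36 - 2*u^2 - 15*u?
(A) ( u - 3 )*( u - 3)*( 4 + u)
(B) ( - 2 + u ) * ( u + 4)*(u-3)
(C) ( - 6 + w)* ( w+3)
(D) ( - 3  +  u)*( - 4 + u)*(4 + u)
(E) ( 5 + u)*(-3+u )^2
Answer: A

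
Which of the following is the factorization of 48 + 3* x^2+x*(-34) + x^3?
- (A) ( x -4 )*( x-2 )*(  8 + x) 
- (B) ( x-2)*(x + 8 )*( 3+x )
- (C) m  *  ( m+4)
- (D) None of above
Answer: D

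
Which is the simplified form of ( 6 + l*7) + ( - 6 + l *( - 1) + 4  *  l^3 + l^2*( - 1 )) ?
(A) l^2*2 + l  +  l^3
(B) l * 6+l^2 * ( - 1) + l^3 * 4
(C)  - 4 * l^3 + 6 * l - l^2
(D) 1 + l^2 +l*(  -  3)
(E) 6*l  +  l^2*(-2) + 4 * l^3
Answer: B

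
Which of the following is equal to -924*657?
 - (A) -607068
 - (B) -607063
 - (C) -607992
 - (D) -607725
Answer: A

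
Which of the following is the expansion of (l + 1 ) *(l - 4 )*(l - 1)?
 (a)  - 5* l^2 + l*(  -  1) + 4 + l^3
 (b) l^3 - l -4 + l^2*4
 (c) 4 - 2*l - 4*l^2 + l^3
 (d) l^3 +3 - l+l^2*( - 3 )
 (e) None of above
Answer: e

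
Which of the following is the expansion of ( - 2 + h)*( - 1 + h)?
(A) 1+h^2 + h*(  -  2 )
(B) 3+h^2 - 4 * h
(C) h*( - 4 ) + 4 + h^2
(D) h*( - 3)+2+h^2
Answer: D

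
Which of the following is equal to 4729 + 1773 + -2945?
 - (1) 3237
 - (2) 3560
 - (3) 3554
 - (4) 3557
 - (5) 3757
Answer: 4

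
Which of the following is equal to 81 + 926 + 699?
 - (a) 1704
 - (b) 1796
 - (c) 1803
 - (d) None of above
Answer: d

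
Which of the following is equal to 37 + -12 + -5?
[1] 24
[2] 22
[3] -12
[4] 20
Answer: 4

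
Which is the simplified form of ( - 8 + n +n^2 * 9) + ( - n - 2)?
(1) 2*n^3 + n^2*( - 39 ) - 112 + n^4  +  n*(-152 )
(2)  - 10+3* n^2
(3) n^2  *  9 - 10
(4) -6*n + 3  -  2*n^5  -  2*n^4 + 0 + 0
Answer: 3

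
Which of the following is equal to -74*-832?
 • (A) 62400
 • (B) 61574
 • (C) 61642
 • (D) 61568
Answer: D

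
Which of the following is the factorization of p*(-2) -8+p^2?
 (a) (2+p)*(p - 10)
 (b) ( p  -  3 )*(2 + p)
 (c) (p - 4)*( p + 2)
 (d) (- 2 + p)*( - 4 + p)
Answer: c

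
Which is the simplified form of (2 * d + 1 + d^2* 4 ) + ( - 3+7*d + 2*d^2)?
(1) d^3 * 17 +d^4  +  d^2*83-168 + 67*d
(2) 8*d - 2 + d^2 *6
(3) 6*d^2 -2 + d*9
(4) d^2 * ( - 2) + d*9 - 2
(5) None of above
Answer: 3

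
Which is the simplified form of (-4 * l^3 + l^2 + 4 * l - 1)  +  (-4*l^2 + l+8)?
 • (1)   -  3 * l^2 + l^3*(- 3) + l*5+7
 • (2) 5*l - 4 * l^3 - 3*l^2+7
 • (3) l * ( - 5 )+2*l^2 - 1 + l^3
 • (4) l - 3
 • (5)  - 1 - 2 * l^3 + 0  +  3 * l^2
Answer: 2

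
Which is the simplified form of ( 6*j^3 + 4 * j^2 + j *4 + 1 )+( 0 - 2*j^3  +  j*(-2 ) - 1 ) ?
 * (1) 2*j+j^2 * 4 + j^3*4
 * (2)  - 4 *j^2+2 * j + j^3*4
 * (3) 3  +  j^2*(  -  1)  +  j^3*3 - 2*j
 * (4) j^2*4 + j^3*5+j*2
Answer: 1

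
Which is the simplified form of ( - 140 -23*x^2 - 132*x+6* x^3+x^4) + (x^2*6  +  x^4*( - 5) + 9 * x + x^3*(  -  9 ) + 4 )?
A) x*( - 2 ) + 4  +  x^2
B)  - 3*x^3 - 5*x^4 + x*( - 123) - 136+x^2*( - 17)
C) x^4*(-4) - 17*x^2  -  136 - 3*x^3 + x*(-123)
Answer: C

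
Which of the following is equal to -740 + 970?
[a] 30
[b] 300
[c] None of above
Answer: c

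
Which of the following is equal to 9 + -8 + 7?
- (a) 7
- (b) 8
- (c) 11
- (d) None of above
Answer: b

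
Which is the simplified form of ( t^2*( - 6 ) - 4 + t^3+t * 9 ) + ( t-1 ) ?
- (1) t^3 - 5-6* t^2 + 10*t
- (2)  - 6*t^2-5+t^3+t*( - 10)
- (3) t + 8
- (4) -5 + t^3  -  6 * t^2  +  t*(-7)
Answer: 1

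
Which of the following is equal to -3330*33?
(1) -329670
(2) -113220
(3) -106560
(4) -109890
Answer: 4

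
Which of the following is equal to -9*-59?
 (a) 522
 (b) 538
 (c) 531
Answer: c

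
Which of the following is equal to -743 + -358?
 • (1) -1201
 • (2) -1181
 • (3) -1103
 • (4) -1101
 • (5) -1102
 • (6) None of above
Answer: 4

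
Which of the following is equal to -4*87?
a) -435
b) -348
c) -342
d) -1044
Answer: b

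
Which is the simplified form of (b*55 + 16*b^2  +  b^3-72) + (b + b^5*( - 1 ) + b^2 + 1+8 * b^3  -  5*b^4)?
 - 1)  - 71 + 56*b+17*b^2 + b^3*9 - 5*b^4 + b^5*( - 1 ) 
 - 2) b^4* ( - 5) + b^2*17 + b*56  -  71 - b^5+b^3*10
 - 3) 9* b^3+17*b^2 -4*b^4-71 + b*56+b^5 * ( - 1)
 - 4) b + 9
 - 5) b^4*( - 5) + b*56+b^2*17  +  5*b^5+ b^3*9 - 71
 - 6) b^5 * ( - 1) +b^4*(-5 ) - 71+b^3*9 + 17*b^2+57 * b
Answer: 1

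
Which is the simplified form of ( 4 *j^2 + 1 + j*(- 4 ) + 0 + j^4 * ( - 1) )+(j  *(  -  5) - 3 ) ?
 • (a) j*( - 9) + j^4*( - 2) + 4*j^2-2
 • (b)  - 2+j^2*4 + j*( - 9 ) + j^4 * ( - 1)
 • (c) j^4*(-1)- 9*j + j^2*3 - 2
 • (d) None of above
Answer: b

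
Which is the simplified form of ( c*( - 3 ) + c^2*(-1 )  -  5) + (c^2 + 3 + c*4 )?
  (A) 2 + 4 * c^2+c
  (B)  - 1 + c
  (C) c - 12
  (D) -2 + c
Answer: D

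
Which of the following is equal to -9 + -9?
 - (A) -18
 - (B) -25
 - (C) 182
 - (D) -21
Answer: A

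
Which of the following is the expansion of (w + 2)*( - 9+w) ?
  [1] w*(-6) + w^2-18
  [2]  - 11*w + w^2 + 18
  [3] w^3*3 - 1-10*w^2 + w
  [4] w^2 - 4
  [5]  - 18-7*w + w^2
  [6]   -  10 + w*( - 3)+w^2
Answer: 5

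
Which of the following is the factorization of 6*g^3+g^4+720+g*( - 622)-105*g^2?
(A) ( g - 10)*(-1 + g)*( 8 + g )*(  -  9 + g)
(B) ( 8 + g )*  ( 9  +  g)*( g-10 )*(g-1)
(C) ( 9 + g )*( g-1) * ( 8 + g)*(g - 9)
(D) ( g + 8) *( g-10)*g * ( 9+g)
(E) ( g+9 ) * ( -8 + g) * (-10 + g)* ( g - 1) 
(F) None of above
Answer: B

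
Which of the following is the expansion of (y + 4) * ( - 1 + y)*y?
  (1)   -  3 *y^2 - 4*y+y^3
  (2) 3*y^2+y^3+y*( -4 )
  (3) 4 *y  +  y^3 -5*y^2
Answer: 2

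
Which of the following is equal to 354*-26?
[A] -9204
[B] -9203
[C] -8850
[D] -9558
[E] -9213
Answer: A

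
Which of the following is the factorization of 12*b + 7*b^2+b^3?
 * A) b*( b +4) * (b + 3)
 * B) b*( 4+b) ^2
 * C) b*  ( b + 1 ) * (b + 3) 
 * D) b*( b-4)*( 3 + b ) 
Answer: A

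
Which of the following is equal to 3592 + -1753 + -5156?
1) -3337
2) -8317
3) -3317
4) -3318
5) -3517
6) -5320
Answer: 3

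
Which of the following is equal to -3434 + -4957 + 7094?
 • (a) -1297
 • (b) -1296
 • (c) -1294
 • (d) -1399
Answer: a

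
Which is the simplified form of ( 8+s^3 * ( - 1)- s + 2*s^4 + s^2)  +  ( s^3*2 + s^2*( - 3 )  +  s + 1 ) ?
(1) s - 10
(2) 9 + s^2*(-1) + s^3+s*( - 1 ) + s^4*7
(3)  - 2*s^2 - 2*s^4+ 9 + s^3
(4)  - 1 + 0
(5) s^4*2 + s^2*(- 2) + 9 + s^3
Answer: 5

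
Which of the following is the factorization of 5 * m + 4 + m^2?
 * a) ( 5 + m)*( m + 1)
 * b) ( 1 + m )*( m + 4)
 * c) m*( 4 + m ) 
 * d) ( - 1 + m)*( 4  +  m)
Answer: b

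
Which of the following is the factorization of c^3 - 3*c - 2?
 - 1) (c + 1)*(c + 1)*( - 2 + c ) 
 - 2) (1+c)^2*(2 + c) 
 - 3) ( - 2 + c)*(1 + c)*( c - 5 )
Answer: 1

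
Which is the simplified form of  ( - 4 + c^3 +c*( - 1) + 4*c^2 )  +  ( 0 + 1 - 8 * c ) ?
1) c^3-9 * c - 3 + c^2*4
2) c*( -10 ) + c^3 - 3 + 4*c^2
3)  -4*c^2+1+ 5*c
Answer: 1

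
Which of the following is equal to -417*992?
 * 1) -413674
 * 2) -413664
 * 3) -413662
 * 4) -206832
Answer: 2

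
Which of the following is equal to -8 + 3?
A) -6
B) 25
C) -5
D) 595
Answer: C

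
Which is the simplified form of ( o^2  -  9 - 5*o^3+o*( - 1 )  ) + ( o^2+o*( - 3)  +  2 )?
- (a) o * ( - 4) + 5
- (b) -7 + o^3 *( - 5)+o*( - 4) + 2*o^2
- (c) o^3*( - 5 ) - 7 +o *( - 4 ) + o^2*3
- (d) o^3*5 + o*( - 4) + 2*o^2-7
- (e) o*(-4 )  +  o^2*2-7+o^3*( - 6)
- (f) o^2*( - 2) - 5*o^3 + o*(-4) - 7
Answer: b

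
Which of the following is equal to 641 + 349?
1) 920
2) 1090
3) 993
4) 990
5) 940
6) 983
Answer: 4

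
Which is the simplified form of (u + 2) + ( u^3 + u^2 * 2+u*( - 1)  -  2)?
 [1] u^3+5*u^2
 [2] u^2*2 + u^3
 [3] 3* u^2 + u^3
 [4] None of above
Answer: 2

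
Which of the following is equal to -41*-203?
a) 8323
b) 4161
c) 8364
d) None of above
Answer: a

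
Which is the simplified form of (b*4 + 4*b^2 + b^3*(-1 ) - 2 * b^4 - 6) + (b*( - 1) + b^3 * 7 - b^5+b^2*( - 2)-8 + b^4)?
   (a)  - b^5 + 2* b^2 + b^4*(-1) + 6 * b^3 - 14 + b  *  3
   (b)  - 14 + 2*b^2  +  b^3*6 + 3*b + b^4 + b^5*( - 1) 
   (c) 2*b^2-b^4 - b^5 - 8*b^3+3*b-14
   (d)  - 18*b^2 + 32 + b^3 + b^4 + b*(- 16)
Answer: a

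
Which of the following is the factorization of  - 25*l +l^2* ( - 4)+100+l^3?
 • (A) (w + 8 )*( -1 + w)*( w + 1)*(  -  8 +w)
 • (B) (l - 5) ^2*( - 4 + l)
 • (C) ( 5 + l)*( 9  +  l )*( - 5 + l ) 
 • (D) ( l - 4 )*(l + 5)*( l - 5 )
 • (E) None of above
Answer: D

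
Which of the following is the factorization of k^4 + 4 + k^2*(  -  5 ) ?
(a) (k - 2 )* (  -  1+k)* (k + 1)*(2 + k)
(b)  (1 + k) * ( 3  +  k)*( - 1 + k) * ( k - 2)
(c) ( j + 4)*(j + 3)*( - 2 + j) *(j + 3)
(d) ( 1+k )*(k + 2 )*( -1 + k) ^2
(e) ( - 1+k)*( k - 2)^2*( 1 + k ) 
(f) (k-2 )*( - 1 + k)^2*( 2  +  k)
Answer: a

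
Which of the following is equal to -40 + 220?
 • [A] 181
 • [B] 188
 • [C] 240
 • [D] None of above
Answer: D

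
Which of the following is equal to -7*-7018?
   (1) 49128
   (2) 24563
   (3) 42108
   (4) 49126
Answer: 4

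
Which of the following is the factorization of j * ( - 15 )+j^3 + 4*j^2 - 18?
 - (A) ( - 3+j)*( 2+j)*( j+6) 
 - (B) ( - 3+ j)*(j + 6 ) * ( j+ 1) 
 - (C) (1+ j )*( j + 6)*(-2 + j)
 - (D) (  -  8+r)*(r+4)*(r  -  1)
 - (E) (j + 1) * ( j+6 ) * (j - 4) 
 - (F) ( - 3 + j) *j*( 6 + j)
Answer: B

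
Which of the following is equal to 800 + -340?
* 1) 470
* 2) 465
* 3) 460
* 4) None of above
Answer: 3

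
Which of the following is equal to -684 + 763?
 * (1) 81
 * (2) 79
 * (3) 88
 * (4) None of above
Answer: 2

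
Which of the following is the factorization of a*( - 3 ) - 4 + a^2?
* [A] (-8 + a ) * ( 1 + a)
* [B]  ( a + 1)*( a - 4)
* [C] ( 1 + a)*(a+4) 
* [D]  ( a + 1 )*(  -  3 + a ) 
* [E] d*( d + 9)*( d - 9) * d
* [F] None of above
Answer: B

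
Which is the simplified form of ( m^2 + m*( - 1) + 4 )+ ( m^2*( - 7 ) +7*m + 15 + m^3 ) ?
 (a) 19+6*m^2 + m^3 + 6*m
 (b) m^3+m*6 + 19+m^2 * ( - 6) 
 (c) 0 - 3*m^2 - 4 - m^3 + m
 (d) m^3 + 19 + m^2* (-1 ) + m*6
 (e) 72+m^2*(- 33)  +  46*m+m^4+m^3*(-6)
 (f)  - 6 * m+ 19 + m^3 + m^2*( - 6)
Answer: b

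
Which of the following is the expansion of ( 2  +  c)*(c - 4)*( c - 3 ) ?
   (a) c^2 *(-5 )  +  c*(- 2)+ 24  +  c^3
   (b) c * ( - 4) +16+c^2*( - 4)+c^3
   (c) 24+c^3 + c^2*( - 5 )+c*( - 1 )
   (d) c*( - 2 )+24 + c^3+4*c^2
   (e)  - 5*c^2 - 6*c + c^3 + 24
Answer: a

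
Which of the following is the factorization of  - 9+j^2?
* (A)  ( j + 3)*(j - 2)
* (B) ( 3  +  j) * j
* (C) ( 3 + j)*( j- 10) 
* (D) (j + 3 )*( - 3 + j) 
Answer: D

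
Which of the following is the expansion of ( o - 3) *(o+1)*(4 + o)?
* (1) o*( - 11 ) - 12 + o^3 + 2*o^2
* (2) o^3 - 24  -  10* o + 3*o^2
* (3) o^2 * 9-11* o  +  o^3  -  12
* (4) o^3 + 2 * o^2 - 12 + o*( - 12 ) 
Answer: 1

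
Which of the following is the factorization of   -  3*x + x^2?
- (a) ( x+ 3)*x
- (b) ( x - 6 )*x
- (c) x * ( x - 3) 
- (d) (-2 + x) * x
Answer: c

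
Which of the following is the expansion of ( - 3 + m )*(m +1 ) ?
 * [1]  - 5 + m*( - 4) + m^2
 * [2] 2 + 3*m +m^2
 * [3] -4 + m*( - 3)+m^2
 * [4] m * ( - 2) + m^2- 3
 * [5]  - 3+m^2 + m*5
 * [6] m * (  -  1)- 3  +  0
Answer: 4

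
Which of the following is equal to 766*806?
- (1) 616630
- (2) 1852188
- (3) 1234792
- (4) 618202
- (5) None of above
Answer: 5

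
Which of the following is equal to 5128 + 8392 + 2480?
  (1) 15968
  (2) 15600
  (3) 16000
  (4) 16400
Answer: 3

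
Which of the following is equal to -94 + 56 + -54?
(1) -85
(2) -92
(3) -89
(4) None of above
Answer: 2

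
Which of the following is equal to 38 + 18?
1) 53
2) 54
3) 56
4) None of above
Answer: 3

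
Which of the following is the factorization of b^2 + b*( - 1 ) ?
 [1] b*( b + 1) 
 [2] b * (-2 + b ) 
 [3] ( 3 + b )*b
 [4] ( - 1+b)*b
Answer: 4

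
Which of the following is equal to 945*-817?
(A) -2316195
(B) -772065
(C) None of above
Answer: B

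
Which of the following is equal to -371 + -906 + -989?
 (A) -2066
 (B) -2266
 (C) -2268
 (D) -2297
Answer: B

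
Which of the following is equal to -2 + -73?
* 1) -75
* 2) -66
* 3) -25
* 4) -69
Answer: 1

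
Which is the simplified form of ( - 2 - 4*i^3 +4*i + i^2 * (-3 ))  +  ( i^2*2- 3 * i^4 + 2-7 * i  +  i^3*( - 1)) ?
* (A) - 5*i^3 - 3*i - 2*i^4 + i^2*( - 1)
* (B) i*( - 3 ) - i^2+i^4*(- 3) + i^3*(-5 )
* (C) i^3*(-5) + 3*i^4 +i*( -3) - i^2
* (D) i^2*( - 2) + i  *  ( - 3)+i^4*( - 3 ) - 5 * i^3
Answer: B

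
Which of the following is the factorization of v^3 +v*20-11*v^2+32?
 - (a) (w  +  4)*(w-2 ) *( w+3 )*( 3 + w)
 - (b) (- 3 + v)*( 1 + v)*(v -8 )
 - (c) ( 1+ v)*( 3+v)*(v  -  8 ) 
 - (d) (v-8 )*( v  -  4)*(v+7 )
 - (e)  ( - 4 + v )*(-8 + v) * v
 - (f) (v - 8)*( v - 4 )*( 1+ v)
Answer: f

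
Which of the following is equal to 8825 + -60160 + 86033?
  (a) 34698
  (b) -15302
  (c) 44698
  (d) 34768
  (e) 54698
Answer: a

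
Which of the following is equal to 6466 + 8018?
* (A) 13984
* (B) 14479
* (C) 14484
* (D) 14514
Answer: C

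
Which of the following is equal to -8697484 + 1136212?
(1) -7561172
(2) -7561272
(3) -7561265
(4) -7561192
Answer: 2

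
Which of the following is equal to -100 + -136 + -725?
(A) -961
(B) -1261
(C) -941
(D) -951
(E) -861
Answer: A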